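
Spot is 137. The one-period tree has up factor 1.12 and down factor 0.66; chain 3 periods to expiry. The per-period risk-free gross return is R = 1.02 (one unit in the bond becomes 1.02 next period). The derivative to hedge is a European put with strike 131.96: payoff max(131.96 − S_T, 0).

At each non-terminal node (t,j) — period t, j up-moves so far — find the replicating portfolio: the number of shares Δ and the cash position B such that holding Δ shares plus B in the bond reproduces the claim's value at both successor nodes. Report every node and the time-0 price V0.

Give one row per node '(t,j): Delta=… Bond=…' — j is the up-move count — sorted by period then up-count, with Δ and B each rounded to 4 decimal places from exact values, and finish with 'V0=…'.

Risk-neutral probability p* = (R−d)/(u−d) = (1.02−0.66)/(1.12−0.66) = 0.7826.
Payoff layer (t=3): V(3,0)=92.5730, V(3,1)=65.1215, V(3,2)=18.5372, V(3,3)=0.0000
Node (2,0) S=59.6772: V=(p*·65.1215+(1−p*)·92.5730)/1.02=69.6953; Δ=(65.1215−92.5730)/(66.8385−39.3870)=-1.0000; B=V−Δ·S=129.3725
Node (2,1) S=101.2704: V=(p*·18.5372+(1−p*)·65.1215)/1.02=28.1021; Δ=(18.5372−65.1215)/(113.4228−66.8385)=-1.0000; B=V−Δ·S=129.3725
Node (2,2) S=171.8528: V=(p*·0.0000+(1−p*)·18.5372)/1.02=3.9508; Δ=(0.0000−18.5372)/(192.4751−113.4228)=-0.2345; B=V−Δ·S=44.2490
Node (1,0) S=90.4200: V=(p*·28.1021+(1−p*)·69.6953)/1.02=36.4158; Δ=(28.1021−69.6953)/(101.2704−59.6772)=-1.0000; B=V−Δ·S=126.8358
Node (1,1) S=153.4400: V=(p*·3.9508+(1−p*)·28.1021)/1.02=9.0207; Δ=(3.9508−28.1021)/(171.8528−101.2704)=-0.3422; B=V−Δ·S=61.5236
Node (0,0) S=137.0000: V=(p*·9.0207+(1−p*)·36.4158)/1.02=14.6825; Δ=(9.0207−36.4158)/(153.4400−90.4200)=-0.4347; B=V−Δ·S=74.2372
The time-0 hedge costs 14.6825, which is the no-arbitrage price.

(0,0): Delta=-0.4347 Bond=74.2372
(1,0): Delta=-1.0000 Bond=126.8358
(1,1): Delta=-0.3422 Bond=61.5236
(2,0): Delta=-1.0000 Bond=129.3725
(2,1): Delta=-1.0000 Bond=129.3725
(2,2): Delta=-0.2345 Bond=44.2490
V0=14.6825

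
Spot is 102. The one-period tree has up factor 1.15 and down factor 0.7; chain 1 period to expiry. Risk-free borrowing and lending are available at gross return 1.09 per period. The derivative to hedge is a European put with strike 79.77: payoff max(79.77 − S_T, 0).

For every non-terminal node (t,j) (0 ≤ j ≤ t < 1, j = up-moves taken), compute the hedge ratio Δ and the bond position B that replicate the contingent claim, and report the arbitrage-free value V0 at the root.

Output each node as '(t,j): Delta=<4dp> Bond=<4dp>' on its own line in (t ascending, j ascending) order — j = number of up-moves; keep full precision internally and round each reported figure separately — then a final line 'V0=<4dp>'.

No-arbitrage ⇒ martingale measure with p* = (R−d)/(u−d) = 0.8667.
Terminal values V(1,·): V(1,0)=8.3700, V(1,1)=0.0000
  t=0,j=0: stock 102.0000 → up 117.3000 (V=0.0000), down 71.4000 (V=8.3700). Price 1.0239; hedge Δ=-0.1824, bond B=19.6239.
Root portfolio cost Δ·102+B reproduces V0=1.0239.

(0,0): Delta=-0.1824 Bond=19.6239
V0=1.0239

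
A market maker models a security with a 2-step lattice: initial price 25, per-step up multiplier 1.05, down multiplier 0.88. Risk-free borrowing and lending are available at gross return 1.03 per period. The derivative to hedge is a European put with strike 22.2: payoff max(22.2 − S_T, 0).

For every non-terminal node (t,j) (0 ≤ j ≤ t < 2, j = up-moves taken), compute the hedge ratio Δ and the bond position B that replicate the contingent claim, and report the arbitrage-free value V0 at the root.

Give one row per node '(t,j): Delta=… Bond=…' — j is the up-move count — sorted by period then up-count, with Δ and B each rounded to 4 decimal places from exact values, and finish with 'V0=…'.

Risk-neutral probability p* = (R−d)/(u−d) = (1.03−0.88)/(1.05−0.88) = 0.8824.
Payoff layer (t=2): V(2,0)=2.8400, V(2,1)=0.0000, V(2,2)=0.0000
  t=1,j=0: stock 22.0000 → up 23.1000 (V=0.0000), down 19.3600 (V=2.8400). Price 0.3244; hedge Δ=-0.7594, bond B=17.0303.
  t=1,j=1: stock 26.2500 → up 27.5625 (V=0.0000), down 23.1000 (V=0.0000). Price 0.0000; hedge Δ=0.0000, bond B=0.0000.
  t=0,j=0: stock 25.0000 → up 26.2500 (V=0.0000), down 22.0000 (V=0.3244). Price 0.0371; hedge Δ=-0.0763, bond B=1.9452.
Self-financing check: at every node Δ·S+B equals the discounted successor values.

(0,0): Delta=-0.0763 Bond=1.9452
(1,0): Delta=-0.7594 Bond=17.0303
(1,1): Delta=0.0000 Bond=0.0000
V0=0.0371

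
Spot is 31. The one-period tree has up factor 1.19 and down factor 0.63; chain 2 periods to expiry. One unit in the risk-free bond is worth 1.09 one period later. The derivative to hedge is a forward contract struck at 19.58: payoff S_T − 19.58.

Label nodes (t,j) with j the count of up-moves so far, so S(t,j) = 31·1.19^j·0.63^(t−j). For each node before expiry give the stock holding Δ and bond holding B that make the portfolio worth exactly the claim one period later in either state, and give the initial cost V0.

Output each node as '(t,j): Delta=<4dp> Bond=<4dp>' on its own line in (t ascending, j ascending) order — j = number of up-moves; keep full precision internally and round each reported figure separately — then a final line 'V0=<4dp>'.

Under the risk-neutral measure, an up-move has probability p* = (R−d)/(u−d) = 0.8214 and values discount at R = 1.09.
Payoff layer (t=2): V(2,0)=-7.2761, V(2,1)=3.6607, V(2,2)=24.3191
Node (1,0) S=19.5300: V=(p*·3.6607+(1−p*)·-7.2761)/1.09=1.5667; Δ=(3.6607−-7.2761)/(23.2407−12.3039)=1.0000; B=V−Δ·S=-17.9633
Node (1,1) S=36.8900: V=(p*·24.3191+(1−p*)·3.6607)/1.09=18.9267; Δ=(24.3191−3.6607)/(43.8991−23.2407)=1.0000; B=V−Δ·S=-17.9633
Node (0,0) S=31.0000: V=(p*·18.9267+(1−p*)·1.5667)/1.09=14.5199; Δ=(18.9267−1.5667)/(36.8900−19.5300)=1.0000; B=V−Δ·S=-16.4801
Each (Δ,B) replicates both successor values, so the strategy is self-financing and V0 is arbitrage-free.

(0,0): Delta=1.0000 Bond=-16.4801
(1,0): Delta=1.0000 Bond=-17.9633
(1,1): Delta=1.0000 Bond=-17.9633
V0=14.5199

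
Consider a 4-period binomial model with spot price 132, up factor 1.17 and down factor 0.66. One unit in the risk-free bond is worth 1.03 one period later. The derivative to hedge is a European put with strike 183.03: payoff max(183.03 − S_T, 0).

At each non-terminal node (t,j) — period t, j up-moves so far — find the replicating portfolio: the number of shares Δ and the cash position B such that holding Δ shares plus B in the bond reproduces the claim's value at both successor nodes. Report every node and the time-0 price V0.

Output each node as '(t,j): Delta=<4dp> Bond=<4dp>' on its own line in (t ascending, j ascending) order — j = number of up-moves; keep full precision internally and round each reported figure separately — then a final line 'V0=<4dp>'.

(0,0): Delta=-0.6661 Bond=134.3784
(1,0): Delta=-1.0000 Bond=167.4984
(1,1): Delta=-0.5948 Bond=127.4032
(2,0): Delta=-1.0000 Bond=172.5233
(2,1): Delta=-1.0000 Bond=172.5233
(2,2): Delta=-0.5084 Bond=115.5990
(3,0): Delta=-1.0000 Bond=177.6990
(3,1): Delta=-1.0000 Bond=177.6990
(3,2): Delta=-1.0000 Bond=177.6990
(3,3): Delta=-0.4034 Bond=96.8819
V0=46.4521

Since d<R<u, set p* = (R−d)/(u−d) = 0.7255; price each node as the discounted p*-expectation of its children.
Terminal payoffs: V(4,0)=157.9833, V(4,1)=138.6291, V(4,2)=104.3193, V(4,3)=43.4975, V(4,4)=0.0000
(3,0): S=37.9495. Δ = (V_up−V_dn)/(S_up−S_dn) = (138.6291−157.9833)/(44.4009−25.0467) = -1.0000. V = [p*·138.6291 + (1−p*)·157.9833]/1.03 = 139.7496. B = V − Δ·S = 177.6990.
(3,1): S=67.2741. Δ = (V_up−V_dn)/(S_up−S_dn) = (104.3193−138.6291)/(78.7107−44.4009) = -1.0000. V = [p*·104.3193 + (1−p*)·138.6291]/1.03 = 110.4250. B = V − Δ·S = 177.6990.
(3,2): S=119.2586. Δ = (V_up−V_dn)/(S_up−S_dn) = (43.4975−104.3193)/(139.5325−78.7107) = -1.0000. V = [p*·43.4975 + (1−p*)·104.3193]/1.03 = 58.4405. B = V − Δ·S = 177.6990.
(3,3): S=211.4129. Δ = (V_up−V_dn)/(S_up−S_dn) = (0.0000−43.4975)/(247.3531−139.5325) = -0.4034. V = [p*·0.0000 + (1−p*)·43.4975]/1.03 = 11.5927. B = V − Δ·S = 96.8819.
(2,0): S=57.4992. Δ = (V_up−V_dn)/(S_up−S_dn) = (110.4250−139.7496)/(67.2741−37.9495) = -1.0000. V = [p*·110.4250 + (1−p*)·139.7496]/1.03 = 115.0241. B = V − Δ·S = 172.5233.
(2,1): S=101.9304. Δ = (V_up−V_dn)/(S_up−S_dn) = (58.4405−110.4250)/(119.2586−67.2741) = -1.0000. V = [p*·58.4405 + (1−p*)·110.4250]/1.03 = 70.5929. B = V − Δ·S = 172.5233.
(2,2): S=180.6948. Δ = (V_up−V_dn)/(S_up−S_dn) = (11.5927−58.4405)/(211.4129−119.2586) = -0.5084. V = [p*·11.5927 + (1−p*)·58.4405]/1.03 = 23.7407. B = V − Δ·S = 115.5990.
(1,0): S=87.1200. Δ = (V_up−V_dn)/(S_up−S_dn) = (70.5929−115.0241)/(101.9304−57.4992) = -1.0000. V = [p*·70.5929 + (1−p*)·115.0241]/1.03 = 80.3784. B = V − Δ·S = 167.4984.
(1,1): S=154.4400. Δ = (V_up−V_dn)/(S_up−S_dn) = (23.7407−70.5929)/(180.6948−101.9304) = -0.5948. V = [p*·23.7407 + (1−p*)·70.5929]/1.03 = 35.5360. B = V − Δ·S = 127.4032.
(0,0): S=132.0000. Δ = (V_up−V_dn)/(S_up−S_dn) = (35.5360−80.3784)/(154.4400−87.1200) = -0.6661. V = [p*·35.5360 + (1−p*)·80.3784]/1.03 = 46.4521. B = V − Δ·S = 134.3784.
Each (Δ,B) replicates both successor values, so the strategy is self-financing and V0 is arbitrage-free.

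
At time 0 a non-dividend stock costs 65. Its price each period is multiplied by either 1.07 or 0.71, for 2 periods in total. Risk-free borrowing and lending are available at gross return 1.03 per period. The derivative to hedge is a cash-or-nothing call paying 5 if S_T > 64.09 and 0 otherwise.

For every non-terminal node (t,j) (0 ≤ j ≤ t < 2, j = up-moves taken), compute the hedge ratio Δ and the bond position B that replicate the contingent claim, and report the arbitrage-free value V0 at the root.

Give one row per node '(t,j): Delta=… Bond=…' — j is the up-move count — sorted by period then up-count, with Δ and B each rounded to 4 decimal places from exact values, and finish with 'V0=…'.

(0,0): Delta=0.1844 Bond=-8.2623
(1,0): Delta=0.0000 Bond=0.0000
(1,1): Delta=0.1997 Bond=-9.5739
V0=3.7238

The replicating-portfolio and risk-neutral prices coincide; use p* = (1.03−0.71)/(1.07−0.71) = 0.8889 for the latter.
At expiry t=2: V(2,0)=0.0000, V(2,1)=0.0000, V(2,2)=5.0000
(1,0): S=46.1500. Δ = (V_up−V_dn)/(S_up−S_dn) = (0.0000−0.0000)/(49.3805−32.7665) = 0.0000. V = [p*·0.0000 + (1−p*)·0.0000]/1.03 = 0.0000. B = V − Δ·S = 0.0000.
(1,1): S=69.5500. Δ = (V_up−V_dn)/(S_up−S_dn) = (5.0000−0.0000)/(74.4185−49.3805) = 0.1997. V = [p*·5.0000 + (1−p*)·0.0000]/1.03 = 4.3150. B = V − Δ·S = -9.5739.
(0,0): S=65.0000. Δ = (V_up−V_dn)/(S_up−S_dn) = (4.3150−0.0000)/(69.5500−46.1500) = 0.1844. V = [p*·4.3150 + (1−p*)·0.0000]/1.03 = 3.7238. B = V − Δ·S = -8.2623.
Each (Δ,B) replicates both successor values, so the strategy is self-financing and V0 is arbitrage-free.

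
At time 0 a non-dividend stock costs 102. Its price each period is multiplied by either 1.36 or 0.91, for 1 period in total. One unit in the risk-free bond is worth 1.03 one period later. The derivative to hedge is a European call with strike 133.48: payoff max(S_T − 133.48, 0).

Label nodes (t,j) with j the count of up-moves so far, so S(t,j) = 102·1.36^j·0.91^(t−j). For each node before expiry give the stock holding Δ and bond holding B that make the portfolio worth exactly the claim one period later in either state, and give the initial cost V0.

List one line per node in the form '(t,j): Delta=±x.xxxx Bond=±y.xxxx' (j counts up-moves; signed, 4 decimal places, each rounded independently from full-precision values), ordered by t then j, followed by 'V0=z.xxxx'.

(0,0): Delta=0.1142 Bond=-10.2878
V0=1.3566

Risk-neutral probability p* = (R−d)/(u−d) = (1.03−0.91)/(1.36−0.91) = 0.2667.
Terminal values V(1,·): V(1,0)=0.0000, V(1,1)=5.2400
(0,0): S=102.0000. Δ = (V_up−V_dn)/(S_up−S_dn) = (5.2400−0.0000)/(138.7200−92.8200) = 0.1142. V = [p*·5.2400 + (1−p*)·0.0000]/1.03 = 1.3566. B = V − Δ·S = -10.2878.
Check: Δ(0,0)·S0 + B(0,0) = 1.3566 = V0.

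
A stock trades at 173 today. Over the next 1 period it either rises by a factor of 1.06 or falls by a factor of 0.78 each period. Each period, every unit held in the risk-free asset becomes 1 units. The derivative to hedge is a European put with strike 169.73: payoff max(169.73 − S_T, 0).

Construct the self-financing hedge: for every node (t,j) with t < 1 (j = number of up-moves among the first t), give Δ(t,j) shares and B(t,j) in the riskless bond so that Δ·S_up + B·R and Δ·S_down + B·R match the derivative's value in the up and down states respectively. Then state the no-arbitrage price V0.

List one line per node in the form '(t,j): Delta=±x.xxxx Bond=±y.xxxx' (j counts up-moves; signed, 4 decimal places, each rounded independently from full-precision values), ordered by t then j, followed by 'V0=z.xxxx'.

Since d<R<u, set p* = (R−d)/(u−d) = 0.7857; price each node as the discounted p*-expectation of its children.
At expiry t=1: V(1,0)=34.7900, V(1,1)=0.0000
Node (0,0) S=173.0000: V=(p*·0.0000+(1−p*)·34.7900)/1=7.4550; Δ=(0.0000−34.7900)/(183.3800−134.9400)=-0.7182; B=V−Δ·S=131.7050
Check: Δ(0,0)·S0 + B(0,0) = 7.4550 = V0.

(0,0): Delta=-0.7182 Bond=131.7050
V0=7.4550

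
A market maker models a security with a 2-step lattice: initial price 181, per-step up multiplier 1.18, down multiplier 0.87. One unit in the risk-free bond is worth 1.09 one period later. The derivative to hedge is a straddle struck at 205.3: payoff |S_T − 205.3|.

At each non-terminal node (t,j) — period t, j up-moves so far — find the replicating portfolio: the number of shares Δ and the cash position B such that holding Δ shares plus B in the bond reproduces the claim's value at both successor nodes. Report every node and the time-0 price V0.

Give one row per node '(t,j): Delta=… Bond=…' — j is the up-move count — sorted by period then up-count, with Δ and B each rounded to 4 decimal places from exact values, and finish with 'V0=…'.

(0,0): Delta=0.0843 Bond=16.1437
(1,0): Delta=-1.0000 Bond=188.3486
(1,1): Delta=0.4114 Bond=-52.2565
V0=31.4104

Under the risk-neutral measure, an up-move has probability p* = (R−d)/(u−d) = 0.7097 and values discount at R = 1.09.
Terminal payoffs: V(2,0)=68.3011, V(2,1)=19.4854, V(2,2)=46.7244
Node (1,0) S=157.4700: V=(p*·19.4854+(1−p*)·68.3011)/1.09=30.8786; Δ=(19.4854−68.3011)/(185.8146−136.9989)=-1.0000; B=V−Δ·S=188.3486
Node (1,1) S=213.5800: V=(p*·46.7244+(1−p*)·19.4854)/1.09=35.6113; Δ=(46.7244−19.4854)/(252.0244−185.8146)=0.4114; B=V−Δ·S=-52.2565
Node (0,0) S=181.0000: V=(p*·35.6113+(1−p*)·30.8786)/1.09=31.4104; Δ=(35.6113−30.8786)/(213.5800−157.4700)=0.0843; B=V−Δ·S=16.1437
Each (Δ,B) replicates both successor values, so the strategy is self-financing and V0 is arbitrage-free.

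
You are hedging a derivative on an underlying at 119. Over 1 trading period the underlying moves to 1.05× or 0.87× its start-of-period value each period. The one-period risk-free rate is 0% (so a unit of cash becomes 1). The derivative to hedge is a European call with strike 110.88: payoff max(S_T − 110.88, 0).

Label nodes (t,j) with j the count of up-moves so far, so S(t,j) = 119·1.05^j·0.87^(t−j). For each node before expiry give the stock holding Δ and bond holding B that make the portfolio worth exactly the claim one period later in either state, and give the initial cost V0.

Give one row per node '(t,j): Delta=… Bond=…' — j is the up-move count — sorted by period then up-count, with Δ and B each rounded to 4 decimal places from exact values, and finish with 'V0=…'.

(0,0): Delta=0.6569 Bond=-68.0050
V0=10.1617

Risk-neutral probability p* = (R−d)/(u−d) = (1−0.87)/(1.05−0.87) = 0.7222.
Payoff layer (t=1): V(1,0)=0.0000, V(1,1)=14.0700
(0,0): S=119.0000. Δ = (V_up−V_dn)/(S_up−S_dn) = (14.0700−0.0000)/(124.9500−103.5300) = 0.6569. V = [p*·14.0700 + (1−p*)·0.0000]/1 = 10.1617. B = V − Δ·S = -68.0050.
Root portfolio cost Δ·119+B reproduces V0=10.1617.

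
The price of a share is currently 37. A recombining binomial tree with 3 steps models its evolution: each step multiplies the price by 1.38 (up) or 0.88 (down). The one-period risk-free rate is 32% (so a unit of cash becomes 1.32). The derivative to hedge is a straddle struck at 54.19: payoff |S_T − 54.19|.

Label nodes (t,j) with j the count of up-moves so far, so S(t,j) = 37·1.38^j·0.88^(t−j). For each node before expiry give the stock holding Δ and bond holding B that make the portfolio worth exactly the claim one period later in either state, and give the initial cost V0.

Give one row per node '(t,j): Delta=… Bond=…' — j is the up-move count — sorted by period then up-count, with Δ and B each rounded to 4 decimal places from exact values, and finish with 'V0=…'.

Since d<R<u, set p* = (R−d)/(u−d) = 0.8800; price each node as the discounted p*-expectation of its children.
Payoff layer (t=3): V(3,0)=28.9755, V(3,1)=14.6491, V(3,2)=7.8173, V(3,3)=43.0487
(2,0): S=28.6528. Δ = (V_up−V_dn)/(S_up−S_dn) = (14.6491−28.9755)/(39.5409−25.2145) = -1.0000. V = [p*·14.6491 + (1−p*)·28.9755]/1.32 = 12.4002. B = V − Δ·S = 41.0530.
(2,1): S=44.9328. Δ = (V_up−V_dn)/(S_up−S_dn) = (7.8173−14.6491)/(62.0073−39.5409) = -0.3041. V = [p*·7.8173 + (1−p*)·14.6491]/1.32 = 6.5432. B = V − Δ·S = 20.2070.
(2,2): S=70.4628. Δ = (V_up−V_dn)/(S_up−S_dn) = (43.0487−7.8173)/(97.2387−62.0073) = 1.0000. V = [p*·43.0487 + (1−p*)·7.8173]/1.32 = 29.4098. B = V − Δ·S = -41.0530.
(1,0): S=32.5600. Δ = (V_up−V_dn)/(S_up−S_dn) = (6.5432−12.4002)/(44.9328−28.6528) = -0.3598. V = [p*·6.5432 + (1−p*)·12.4002]/1.32 = 5.4895. B = V − Δ·S = 17.2034.
(1,1): S=51.0600. Δ = (V_up−V_dn)/(S_up−S_dn) = (29.4098−6.5432)/(70.4628−44.9328) = 0.8957. V = [p*·29.4098 + (1−p*)·6.5432]/1.32 = 20.2014. B = V − Δ·S = -25.5317.
(0,0): S=37.0000. Δ = (V_up−V_dn)/(S_up−S_dn) = (20.2014−5.4895)/(51.0600−32.5600) = 0.7952. V = [p*·20.2014 + (1−p*)·5.4895]/1.32 = 13.9666. B = V − Δ·S = -15.4572.
Self-financing check: at every node Δ·S+B equals the discounted successor values.

(0,0): Delta=0.7952 Bond=-15.4572
(1,0): Delta=-0.3598 Bond=17.2034
(1,1): Delta=0.8957 Bond=-25.5317
(2,0): Delta=-1.0000 Bond=41.0530
(2,1): Delta=-0.3041 Bond=20.2070
(2,2): Delta=1.0000 Bond=-41.0530
V0=13.9666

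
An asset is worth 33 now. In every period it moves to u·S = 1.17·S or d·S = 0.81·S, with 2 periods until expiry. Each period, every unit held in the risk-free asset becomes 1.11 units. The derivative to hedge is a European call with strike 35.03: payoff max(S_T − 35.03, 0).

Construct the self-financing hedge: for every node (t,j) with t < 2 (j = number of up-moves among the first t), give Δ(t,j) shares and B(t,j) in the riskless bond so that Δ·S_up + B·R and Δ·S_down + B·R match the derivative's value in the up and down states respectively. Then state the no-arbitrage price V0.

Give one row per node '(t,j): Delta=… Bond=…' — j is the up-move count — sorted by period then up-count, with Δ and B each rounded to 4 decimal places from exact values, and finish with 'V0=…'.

No-arbitrage ⇒ martingale measure with p* = (R−d)/(u−d) = 0.8333.
Payoff layer (t=2): V(2,0)=0.0000, V(2,1)=0.0000, V(2,2)=10.1437
Node (1,0) S=26.7300: V=(p*·0.0000+(1−p*)·0.0000)/1.11=0.0000; Δ=(0.0000−0.0000)/(31.2741−21.6513)=0.0000; B=V−Δ·S=0.0000
Node (1,1) S=38.6100: V=(p*·10.1437+(1−p*)·0.0000)/1.11=7.6154; Δ=(10.1437−0.0000)/(45.1737−31.2741)=0.7298; B=V−Δ·S=-20.5616
Node (0,0) S=33.0000: V=(p*·7.6154+(1−p*)·0.0000)/1.11=5.7173; Δ=(7.6154−0.0000)/(38.6100−26.7300)=0.6410; B=V−Δ·S=-15.4366
The time-0 hedge costs 5.7173, which is the no-arbitrage price.

(0,0): Delta=0.6410 Bond=-15.4366
(1,0): Delta=0.0000 Bond=0.0000
(1,1): Delta=0.7298 Bond=-20.5616
V0=5.7173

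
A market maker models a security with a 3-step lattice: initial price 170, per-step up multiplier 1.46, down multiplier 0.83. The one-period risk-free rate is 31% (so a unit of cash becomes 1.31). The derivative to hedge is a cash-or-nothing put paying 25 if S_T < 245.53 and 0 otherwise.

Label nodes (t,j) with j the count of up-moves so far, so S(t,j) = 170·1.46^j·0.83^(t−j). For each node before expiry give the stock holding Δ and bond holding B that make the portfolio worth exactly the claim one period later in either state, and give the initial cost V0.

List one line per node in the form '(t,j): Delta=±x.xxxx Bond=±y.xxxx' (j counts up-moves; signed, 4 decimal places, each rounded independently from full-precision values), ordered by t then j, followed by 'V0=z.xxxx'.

Risk-neutral probability p* = (R−d)/(u−d) = (1.31−0.83)/(1.46−0.83) = 0.7619.
At expiry t=3: V(3,0)=25.0000, V(3,1)=25.0000, V(3,2)=0.0000, V(3,3)=0.0000
Node (2,0) S=117.1130: V=(p*·25.0000+(1−p*)·25.0000)/1.31=19.0840; Δ=(25.0000−25.0000)/(170.9850−97.2038)=0.0000; B=V−Δ·S=19.0840
Node (2,1) S=206.0060: V=(p*·0.0000+(1−p*)·25.0000)/1.31=4.5438; Δ=(0.0000−25.0000)/(300.7688−170.9850)=-0.1926; B=V−Δ·S=44.2263
Node (2,2) S=362.3720: V=(p*·0.0000+(1−p*)·0.0000)/1.31=0.0000; Δ=(0.0000−0.0000)/(529.0631−300.7688)=0.0000; B=V−Δ·S=0.0000
Node (1,0) S=141.1000: V=(p*·4.5438+(1−p*)·19.0840)/1.31=6.1113; Δ=(4.5438−19.0840)/(206.0060−117.1130)=-0.1636; B=V−Δ·S=29.1909
Node (1,1) S=248.2000: V=(p*·0.0000+(1−p*)·4.5438)/1.31=0.8258; Δ=(0.0000−4.5438)/(362.3720−206.0060)=-0.0291; B=V−Δ·S=8.0382
Node (0,0) S=170.0000: V=(p*·0.8258+(1−p*)·6.1113)/1.31=1.5911; Δ=(0.8258−6.1113)/(248.2000−141.1000)=-0.0494; B=V−Δ·S=9.9806
Self-financing check: at every node Δ·S+B equals the discounted successor values.

(0,0): Delta=-0.0494 Bond=9.9806
(1,0): Delta=-0.1636 Bond=29.1909
(1,1): Delta=-0.0291 Bond=8.0382
(2,0): Delta=0.0000 Bond=19.0840
(2,1): Delta=-0.1926 Bond=44.2263
(2,2): Delta=0.0000 Bond=0.0000
V0=1.5911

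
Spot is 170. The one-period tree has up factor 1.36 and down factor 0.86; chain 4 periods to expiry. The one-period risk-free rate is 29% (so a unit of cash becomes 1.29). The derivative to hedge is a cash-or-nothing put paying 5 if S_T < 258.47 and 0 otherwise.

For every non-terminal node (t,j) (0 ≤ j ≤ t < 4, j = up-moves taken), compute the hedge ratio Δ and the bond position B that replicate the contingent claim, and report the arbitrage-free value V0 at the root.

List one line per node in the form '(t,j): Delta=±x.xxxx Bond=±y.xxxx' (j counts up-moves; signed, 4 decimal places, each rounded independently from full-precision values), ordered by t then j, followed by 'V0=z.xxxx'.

(0,0): Delta=-0.0085 Bond=1.6218
(1,0): Delta=-0.0304 Bond=5.2921
(1,1): Delta=-0.0063 Bond=1.5712
(2,0): Delta=0.0000 Bond=3.0046
(2,1): Delta=-0.0335 Bond=7.4491
(2,2): Delta=-0.0035 Bond=1.1442
(3,0): Delta=0.0000 Bond=3.8760
(3,1): Delta=0.0000 Bond=3.8760
(3,2): Delta=-0.0370 Bond=10.5426
(3,3): Delta=0.0000 Bond=0.0000
V0=0.1748

Under the risk-neutral measure, an up-move has probability p* = (R−d)/(u−d) = 0.8600 and values discount at R = 1.29.
Terminal payoffs: V(4,0)=5.0000, V(4,1)=5.0000, V(4,2)=5.0000, V(4,3)=0.0000, V(4,4)=0.0000
Node (3,0) S=108.1295: V=(p*·5.0000+(1−p*)·5.0000)/1.29=3.8760; Δ=(5.0000−5.0000)/(147.0561−92.9914)=0.0000; B=V−Δ·S=3.8760
Node (3,1) S=170.9955: V=(p*·5.0000+(1−p*)·5.0000)/1.29=3.8760; Δ=(5.0000−5.0000)/(232.5539−147.0561)=0.0000; B=V−Δ·S=3.8760
Node (3,2) S=270.4115: V=(p*·0.0000+(1−p*)·5.0000)/1.29=0.5426; Δ=(0.0000−5.0000)/(367.7597−232.5539)=-0.0370; B=V−Δ·S=10.5426
Node (3,3) S=427.6275: V=(p*·0.0000+(1−p*)·0.0000)/1.29=0.0000; Δ=(0.0000−0.0000)/(581.5734−367.7597)=0.0000; B=V−Δ·S=0.0000
Node (2,0) S=125.7320: V=(p*·3.8760+(1−p*)·3.8760)/1.29=3.0046; Δ=(3.8760−3.8760)/(170.9955−108.1295)=0.0000; B=V−Δ·S=3.0046
Node (2,1) S=198.8320: V=(p*·0.5426+(1−p*)·3.8760)/1.29=0.7824; Δ=(0.5426−3.8760)/(270.4115−170.9955)=-0.0335; B=V−Δ·S=7.4491
Node (2,2) S=314.4320: V=(p*·0.0000+(1−p*)·0.5426)/1.29=0.0589; Δ=(0.0000−0.5426)/(427.6275−270.4115)=-0.0035; B=V−Δ·S=1.1442
Node (1,0) S=146.2000: V=(p*·0.7824+(1−p*)·3.0046)/1.29=0.8477; Δ=(0.7824−3.0046)/(198.8320−125.7320)=-0.0304; B=V−Δ·S=5.2921
Node (1,1) S=231.2000: V=(p*·0.0589+(1−p*)·0.7824)/1.29=0.1242; Δ=(0.0589−0.7824)/(314.4320−198.8320)=-0.0063; B=V−Δ·S=1.5712
Node (0,0) S=170.0000: V=(p*·0.1242+(1−p*)·0.8477)/1.29=0.1748; Δ=(0.1242−0.8477)/(231.2000−146.2000)=-0.0085; B=V−Δ·S=1.6218
Check: Δ(0,0)·S0 + B(0,0) = 0.1748 = V0.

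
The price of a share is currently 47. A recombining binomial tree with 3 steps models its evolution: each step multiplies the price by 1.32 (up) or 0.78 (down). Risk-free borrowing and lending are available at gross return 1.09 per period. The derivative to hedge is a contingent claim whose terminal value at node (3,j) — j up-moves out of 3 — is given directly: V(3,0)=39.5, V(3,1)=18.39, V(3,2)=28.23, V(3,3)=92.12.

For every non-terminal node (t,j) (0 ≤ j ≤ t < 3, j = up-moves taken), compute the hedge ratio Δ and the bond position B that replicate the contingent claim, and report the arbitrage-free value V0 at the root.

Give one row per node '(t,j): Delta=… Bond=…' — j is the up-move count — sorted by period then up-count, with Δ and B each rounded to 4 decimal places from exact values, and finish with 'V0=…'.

(0,0): Delta=0.7309 Bond=-4.9190
(1,0): Delta=-0.1549 Bond=27.1099
(1,1): Delta=1.1192 Bond=-29.4535
(2,0): Delta=-1.3671 Bond=64.2130
(2,1): Delta=0.3766 Bond=3.8318
(2,2): Delta=1.4448 Bond=-58.7666
V0=29.4310

No-arbitrage ⇒ martingale measure with p* = (R−d)/(u−d) = 0.5741.
Terminal payoffs: V(3,0)=39.5000, V(3,1)=18.3900, V(3,2)=28.2300, V(3,3)=92.1200
Node (2,0) S=28.5948: V=(p*·18.3900+(1−p*)·39.5000)/1.09=25.1205; Δ=(18.3900−39.5000)/(37.7451−22.3039)=-1.3671; B=V−Δ·S=64.2130
Node (2,1) S=48.3912: V=(p*·28.2300+(1−p*)·18.3900)/1.09=22.0540; Δ=(28.2300−18.3900)/(63.8764−37.7451)=0.3766; B=V−Δ·S=3.8318
Node (2,2) S=81.8928: V=(p*·92.1200+(1−p*)·28.2300)/1.09=59.5483; Δ=(92.1200−28.2300)/(108.0985−63.8764)=1.4448; B=V−Δ·S=-58.7666
Node (1,0) S=36.6600: V=(p*·22.0540+(1−p*)·25.1205)/1.09=21.4313; Δ=(22.0540−25.1205)/(48.3912−28.5948)=-0.1549; B=V−Δ·S=27.1099
Node (1,1) S=62.0400: V=(p*·59.5483+(1−p*)·22.0540)/1.09=39.9803; Δ=(59.5483−22.0540)/(81.8928−48.3912)=1.1192; B=V−Δ·S=-29.4535
Node (0,0) S=47.0000: V=(p*·39.9803+(1−p*)·21.4313)/1.09=29.4310; Δ=(39.9803−21.4313)/(62.0400−36.6600)=0.7309; B=V−Δ·S=-4.9190
Check: Δ(0,0)·S0 + B(0,0) = 29.4310 = V0.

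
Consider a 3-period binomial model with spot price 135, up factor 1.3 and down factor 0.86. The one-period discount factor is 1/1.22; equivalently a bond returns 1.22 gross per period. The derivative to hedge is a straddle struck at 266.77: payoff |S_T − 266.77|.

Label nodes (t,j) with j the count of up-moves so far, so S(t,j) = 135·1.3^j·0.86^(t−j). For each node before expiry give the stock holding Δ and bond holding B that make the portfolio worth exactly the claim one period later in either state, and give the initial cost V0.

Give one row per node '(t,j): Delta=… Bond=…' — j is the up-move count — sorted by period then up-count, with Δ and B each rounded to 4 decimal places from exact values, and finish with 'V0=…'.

(0,0): Delta=-0.5483 Bond=103.9311
(1,0): Delta=-1.0000 Bond=179.2327
(1,1): Delta=-0.4820 Bond=115.1433
(2,0): Delta=-1.0000 Bond=218.6639
(2,1): Delta=-1.0000 Bond=218.6639
(2,2): Delta=-0.4058 Bond=123.0995
V0=29.9041

Under the risk-neutral measure, an up-move has probability p* = (R−d)/(u−d) = 0.8182 and values discount at R = 1.22.
Terminal payoffs: V(3,0)=180.9024, V(3,1)=136.9702, V(3,2)=70.5610, V(3,3)=29.8250
  t=2,j=0: stock 99.8460 → up 129.7998 (V=136.9702), down 85.8676 (V=180.9024). Price 118.8179; hedge Δ=-1.0000, bond B=218.6639.
  t=2,j=1: stock 150.9300 → up 196.2090 (V=70.5610), down 129.7998 (V=136.9702). Price 67.7339; hedge Δ=-1.0000, bond B=218.6639.
  t=2,j=2: stock 228.1500 → up 296.5950 (V=29.8250), down 196.2090 (V=70.5610). Price 30.5177; hedge Δ=-0.4058, bond B=123.0995.
  t=1,j=0: stock 116.1000 → up 150.9300 (V=67.7339), down 99.8460 (V=118.8179). Price 63.1327; hedge Δ=-1.0000, bond B=179.2327.
  t=1,j=1: stock 175.5000 → up 228.1500 (V=30.5177), down 150.9300 (V=67.7339). Price 30.5609; hedge Δ=-0.4820, bond B=115.1433.
  t=0,j=0: stock 135.0000 → up 175.5000 (V=30.5609), down 116.1000 (V=63.1327). Price 29.9041; hedge Δ=-0.5483, bond B=103.9311.
Each (Δ,B) replicates both successor values, so the strategy is self-financing and V0 is arbitrage-free.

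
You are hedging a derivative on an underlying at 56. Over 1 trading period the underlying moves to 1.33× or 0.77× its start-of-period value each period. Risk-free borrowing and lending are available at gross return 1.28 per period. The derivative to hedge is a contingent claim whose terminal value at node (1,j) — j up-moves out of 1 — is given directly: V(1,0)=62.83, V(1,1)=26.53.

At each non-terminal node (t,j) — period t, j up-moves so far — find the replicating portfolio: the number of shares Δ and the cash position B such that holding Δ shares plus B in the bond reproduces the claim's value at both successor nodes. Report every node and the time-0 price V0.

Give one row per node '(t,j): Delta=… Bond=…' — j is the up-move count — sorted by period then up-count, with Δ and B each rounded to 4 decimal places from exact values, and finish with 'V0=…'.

(0,0): Delta=-1.1575 Bond=88.0801
V0=23.2586

No-arbitrage ⇒ martingale measure with p* = (R−d)/(u−d) = 0.9107.
At expiry t=1: V(1,0)=62.8300, V(1,1)=26.5300
  t=0,j=0: stock 56.0000 → up 74.4800 (V=26.5300), down 43.1200 (V=62.8300). Price 23.2586; hedge Δ=-1.1575, bond B=88.0801.
Check: Δ(0,0)·S0 + B(0,0) = 23.2586 = V0.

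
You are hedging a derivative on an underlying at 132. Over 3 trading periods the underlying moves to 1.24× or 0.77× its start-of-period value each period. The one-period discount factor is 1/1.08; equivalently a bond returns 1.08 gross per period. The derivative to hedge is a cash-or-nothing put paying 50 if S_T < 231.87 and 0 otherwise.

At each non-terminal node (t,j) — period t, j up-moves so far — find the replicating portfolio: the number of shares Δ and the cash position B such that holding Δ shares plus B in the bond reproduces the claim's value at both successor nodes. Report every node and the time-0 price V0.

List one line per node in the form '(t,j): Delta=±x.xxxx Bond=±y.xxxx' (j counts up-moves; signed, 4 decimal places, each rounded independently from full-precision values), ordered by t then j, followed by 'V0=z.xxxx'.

The replicating-portfolio and risk-neutral prices coincide; use p* = (1.08−0.77)/(1.24−0.77) = 0.6596 for the latter.
Terminal values V(3,·): V(3,0)=50.0000, V(3,1)=50.0000, V(3,2)=50.0000, V(3,3)=0.0000
Node (2,0) S=78.2628: V=(p*·50.0000+(1−p*)·50.0000)/1.08=46.2963; Δ=(50.0000−50.0000)/(97.0459−60.2624)=0.0000; B=V−Δ·S=46.2963
Node (2,1) S=126.0336: V=(p*·50.0000+(1−p*)·50.0000)/1.08=46.2963; Δ=(50.0000−50.0000)/(156.2817−97.0459)=0.0000; B=V−Δ·S=46.2963
Node (2,2) S=202.9632: V=(p*·0.0000+(1−p*)·50.0000)/1.08=15.7604; Δ=(0.0000−50.0000)/(251.6744−156.2817)=-0.5241; B=V−Δ·S=122.1434
Node (1,0) S=101.6400: V=(p*·46.2963+(1−p*)·46.2963)/1.08=42.8669; Δ=(46.2963−46.2963)/(126.0336−78.2628)=0.0000; B=V−Δ·S=42.8669
Node (1,1) S=163.6800: V=(p*·15.7604+(1−p*)·46.2963)/1.08=24.2182; Δ=(15.7604−46.2963)/(202.9632−126.0336)=-0.3969; B=V−Δ·S=89.1881
Node (0,0) S=132.0000: V=(p*·24.2182+(1−p*)·42.8669)/1.08=28.3025; Δ=(24.2182−42.8669)/(163.6800−101.6400)=-0.3006; B=V−Δ·S=67.9807
Root portfolio cost Δ·132+B reproduces V0=28.3025.

(0,0): Delta=-0.3006 Bond=67.9807
(1,0): Delta=0.0000 Bond=42.8669
(1,1): Delta=-0.3969 Bond=89.1881
(2,0): Delta=0.0000 Bond=46.2963
(2,1): Delta=0.0000 Bond=46.2963
(2,2): Delta=-0.5241 Bond=122.1434
V0=28.3025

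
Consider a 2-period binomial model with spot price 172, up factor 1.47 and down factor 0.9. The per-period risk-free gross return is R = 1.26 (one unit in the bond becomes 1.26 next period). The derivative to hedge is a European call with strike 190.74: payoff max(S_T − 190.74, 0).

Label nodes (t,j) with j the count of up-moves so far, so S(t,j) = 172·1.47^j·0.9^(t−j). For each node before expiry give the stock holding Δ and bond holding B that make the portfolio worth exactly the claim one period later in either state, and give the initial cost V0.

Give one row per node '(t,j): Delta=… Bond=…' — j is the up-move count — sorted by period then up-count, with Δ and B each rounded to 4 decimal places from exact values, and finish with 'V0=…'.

(0,0): Delta=0.8466 Bond=-89.3700
(1,0): Delta=0.4172 Bond=-46.1353
(1,1): Delta=1.0000 Bond=-151.3810
V0=56.2526

The replicating-portfolio and risk-neutral prices coincide; use p* = (1.26−0.9)/(1.47−0.9) = 0.6316 for the latter.
At expiry t=2: V(2,0)=0.0000, V(2,1)=36.8160, V(2,2)=180.9348
  t=1,j=0: stock 154.8000 → up 227.5560 (V=36.8160), down 139.3200 (V=0.0000). Price 18.4541; hedge Δ=0.4172, bond B=-46.1353.
  t=1,j=1: stock 252.8400 → up 371.6748 (V=180.9348), down 227.5560 (V=36.8160). Price 101.4590; hedge Δ=1.0000, bond B=-151.3810.
  t=0,j=0: stock 172.0000 → up 252.8400 (V=101.4590), down 154.8000 (V=18.4541). Price 56.2526; hedge Δ=0.8466, bond B=-89.3700.
Root portfolio cost Δ·172+B reproduces V0=56.2526.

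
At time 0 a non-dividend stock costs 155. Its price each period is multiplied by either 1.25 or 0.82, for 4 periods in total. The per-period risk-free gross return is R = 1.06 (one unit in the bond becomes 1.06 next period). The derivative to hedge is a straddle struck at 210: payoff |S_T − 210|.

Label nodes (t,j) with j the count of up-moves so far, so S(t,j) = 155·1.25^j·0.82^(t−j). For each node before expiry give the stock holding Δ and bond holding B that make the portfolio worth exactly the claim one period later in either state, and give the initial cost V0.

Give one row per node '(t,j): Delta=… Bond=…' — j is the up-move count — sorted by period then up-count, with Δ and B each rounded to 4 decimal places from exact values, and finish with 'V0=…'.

(0,0): Delta=-0.0319 Bond=60.7887
(1,0): Delta=-0.6120 Bond=138.1708
(1,1): Delta=0.2694 Bond=6.0627
(2,0): Delta=-1.0000 Bond=186.8993
(2,1): Delta=-0.4105 Bond=114.4475
(2,2): Delta=0.6225 Bond=-79.0901
(3,0): Delta=-1.0000 Bond=198.1132
(3,1): Delta=-1.0000 Bond=198.1132
(3,2): Delta=-0.1043 Bond=60.5152
(3,3): Delta=1.0000 Bond=-198.1132
V0=55.8493

Since d<R<u, set p* = (R−d)/(u−d) = 0.5581; price each node as the discounted p*-expectation of its children.
At expiry t=4: V(4,0)=139.9211, V(4,1)=103.1725, V(4,2)=47.1531, V(4,3)=38.2422, V(4,4)=168.4180
  t=3,j=0: stock 85.4620 → up 106.8275 (V=103.1725), down 70.0789 (V=139.9211). Price 112.6512; hedge Δ=-1.0000, bond B=198.1132.
  t=3,j=1: stock 130.2775 → up 162.8469 (V=47.1531), down 106.8275 (V=103.1725). Price 67.8357; hedge Δ=-1.0000, bond B=198.1132.
  t=3,j=2: stock 198.5938 → up 248.2422 (V=38.2422), down 162.8469 (V=47.1531). Price 39.7921; hedge Δ=-0.1043, bond B=60.5152.
  t=3,j=3: stock 302.7344 → up 378.4180 (V=168.4180), down 248.2422 (V=38.2422). Price 104.6212; hedge Δ=1.0000, bond B=-198.1132.
  t=2,j=0: stock 104.2220 → up 130.2775 (V=67.8357), down 85.4620 (V=112.6512). Price 82.6773; hedge Δ=-1.0000, bond B=186.8993.
  t=2,j=1: stock 158.8750 → up 198.5938 (V=39.7921), down 130.2775 (V=67.8357). Price 49.2297; hedge Δ=-0.4105, bond B=114.4475.
  t=2,j=2: stock 242.1875 → up 302.7344 (V=104.6212), down 198.5938 (V=39.7921). Price 71.6752; hedge Δ=0.6225, bond B=-79.0901.
  t=1,j=0: stock 127.1000 → up 158.8750 (V=49.2297), down 104.2220 (V=82.6773). Price 60.3857; hedge Δ=-0.6120, bond B=138.1708.
  t=1,j=1: stock 193.7500 → up 242.1875 (V=71.6752), down 158.8750 (V=49.2297). Price 58.2617; hedge Δ=0.2694, bond B=6.0627.
  t=0,j=0: stock 155.0000 → up 193.7500 (V=58.2617), down 127.1000 (V=60.3857). Price 55.8493; hedge Δ=-0.0319, bond B=60.7887.
The time-0 hedge costs 55.8493, which is the no-arbitrage price.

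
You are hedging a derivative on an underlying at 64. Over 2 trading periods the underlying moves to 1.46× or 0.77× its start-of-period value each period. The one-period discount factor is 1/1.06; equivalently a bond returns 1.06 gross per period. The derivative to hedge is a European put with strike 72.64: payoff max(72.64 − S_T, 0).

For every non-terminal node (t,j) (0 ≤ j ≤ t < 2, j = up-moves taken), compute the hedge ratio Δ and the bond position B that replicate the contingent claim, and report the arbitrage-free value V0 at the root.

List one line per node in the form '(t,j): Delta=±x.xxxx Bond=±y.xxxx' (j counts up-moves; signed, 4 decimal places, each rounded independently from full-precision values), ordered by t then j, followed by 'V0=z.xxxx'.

(0,0): Delta=-0.4273 Bond=38.0250
(1,0): Delta=-1.0000 Bond=68.5283
(1,1): Delta=-0.0107 Bond=1.3798
V0=10.6767

No-arbitrage ⇒ martingale measure with p* = (R−d)/(u−d) = 0.4203.
Terminal values V(2,·): V(2,0)=34.6944, V(2,1)=0.6912, V(2,2)=0.0000
Node (1,0) S=49.2800: V=(p*·0.6912+(1−p*)·34.6944)/1.06=19.2483; Δ=(0.6912−34.6944)/(71.9488−37.9456)=-1.0000; B=V−Δ·S=68.5283
Node (1,1) S=93.4400: V=(p*·0.0000+(1−p*)·0.6912)/1.06=0.3780; Δ=(0.0000−0.6912)/(136.4224−71.9488)=-0.0107; B=V−Δ·S=1.3798
Node (0,0) S=64.0000: V=(p*·0.3780+(1−p*)·19.2483)/1.06=10.6767; Δ=(0.3780−19.2483)/(93.4400−49.2800)=-0.4273; B=V−Δ·S=38.0250
Root portfolio cost Δ·64+B reproduces V0=10.6767.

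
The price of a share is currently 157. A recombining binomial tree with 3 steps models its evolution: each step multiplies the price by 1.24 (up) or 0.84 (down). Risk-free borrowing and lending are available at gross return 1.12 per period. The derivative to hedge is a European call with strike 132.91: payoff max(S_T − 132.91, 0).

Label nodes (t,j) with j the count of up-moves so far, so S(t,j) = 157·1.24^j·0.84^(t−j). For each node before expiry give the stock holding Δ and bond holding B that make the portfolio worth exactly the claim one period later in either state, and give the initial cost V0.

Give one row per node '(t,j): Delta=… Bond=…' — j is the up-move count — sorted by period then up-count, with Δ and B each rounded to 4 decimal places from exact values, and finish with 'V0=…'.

The replicating-portfolio and risk-neutral prices coincide; use p* = (1.12−0.84)/(1.24−0.84) = 0.7000 for the latter.
Terminal payoffs: V(3,0)=0.0000, V(3,1)=4.4562, V(3,2)=69.8687, V(3,3)=166.4300
Node (2,0) S=110.7792: V=(p*·4.4562+(1−p*)·0.0000)/1.12=2.7851; Δ=(4.4562−0.0000)/(137.3662−93.0545)=0.1006; B=V−Δ·S=-8.3554
Node (2,1) S=163.5312: V=(p*·69.8687+(1−p*)·4.4562)/1.12=44.8616; Δ=(69.8687−4.4562)/(202.7787−137.3662)=1.0000; B=V−Δ·S=-118.6696
Node (2,2) S=241.4032: V=(p*·166.4300+(1−p*)·69.8687)/1.12=122.7336; Δ=(166.4300−69.8687)/(299.3400−202.7787)=1.0000; B=V−Δ·S=-118.6696
Node (1,0) S=131.8800: V=(p*·44.8616+(1−p*)·2.7851)/1.12=28.7845; Δ=(44.8616−2.7851)/(163.5312−110.7792)=0.7976; B=V−Δ·S=-76.4066
Node (1,1) S=194.6800: V=(p*·122.7336+(1−p*)·44.8616)/1.12=88.7250; Δ=(122.7336−44.8616)/(241.4032−163.5312)=1.0000; B=V−Δ·S=-105.9550
Node (0,0) S=157.0000: V=(p*·88.7250+(1−p*)·28.7845)/1.12=63.1632; Δ=(88.7250−28.7845)/(194.6800−131.8800)=0.9545; B=V−Δ·S=-86.6879
Each (Δ,B) replicates both successor values, so the strategy is self-financing and V0 is arbitrage-free.

(0,0): Delta=0.9545 Bond=-86.6879
(1,0): Delta=0.7976 Bond=-76.4066
(1,1): Delta=1.0000 Bond=-105.9550
(2,0): Delta=0.1006 Bond=-8.3554
(2,1): Delta=1.0000 Bond=-118.6696
(2,2): Delta=1.0000 Bond=-118.6696
V0=63.1632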